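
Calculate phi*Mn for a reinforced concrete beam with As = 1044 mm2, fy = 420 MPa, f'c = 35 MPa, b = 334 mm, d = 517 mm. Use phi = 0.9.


a = As * fy / (0.85 * f'c * b)
= 1044 * 420 / (0.85 * 35 * 334)
= 44.1282 mm
Mn = As * fy * (d - a/2) / 10^6
= 217.0195 kN-m
phi*Mn = 0.9 * 217.0195 = 195.32 kN-m

195.32


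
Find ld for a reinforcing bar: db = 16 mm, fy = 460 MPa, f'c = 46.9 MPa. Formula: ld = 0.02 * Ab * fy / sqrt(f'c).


Ab = pi * 16^2 / 4 = 201.062 mm2
ld = 0.02 * 201.062 * 460 / sqrt(46.9)
= 270.1 mm

270.1


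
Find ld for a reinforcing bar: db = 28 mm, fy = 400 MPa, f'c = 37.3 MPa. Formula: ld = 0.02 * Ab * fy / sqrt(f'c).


Ab = pi * 28^2 / 4 = 615.752 mm2
ld = 0.02 * 615.752 * 400 / sqrt(37.3)
= 806.6 mm

806.6


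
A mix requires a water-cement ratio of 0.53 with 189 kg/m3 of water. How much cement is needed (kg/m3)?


Cement = water / (w/c)
= 189 / 0.53
= 356.6 kg/m3

356.6


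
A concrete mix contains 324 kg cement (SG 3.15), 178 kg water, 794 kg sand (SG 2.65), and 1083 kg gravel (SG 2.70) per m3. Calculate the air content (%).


Vol cement = 324 / (3.15 * 1000) = 0.102857 m3
Vol water = 178 / 1000 = 0.178 m3
Vol sand = 794 / (2.65 * 1000) = 0.299623 m3
Vol gravel = 1083 / (2.70 * 1000) = 0.401111 m3
Total solid + water volume = 0.981591 m3
Air = (1 - 0.981591) * 100 = 1.84%

1.84


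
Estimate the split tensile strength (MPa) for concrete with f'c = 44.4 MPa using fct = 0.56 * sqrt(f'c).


fct = 0.56 * sqrt(44.4)
= 0.56 * 6.663
= 3.731 MPa

3.731


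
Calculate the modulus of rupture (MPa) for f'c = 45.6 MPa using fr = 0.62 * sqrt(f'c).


fr = 0.62 * sqrt(45.6)
= 4.187 MPa

4.187


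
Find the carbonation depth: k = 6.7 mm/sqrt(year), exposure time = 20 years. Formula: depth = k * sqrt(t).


depth = k * sqrt(t)
= 6.7 * sqrt(20)
= 29.96 mm

29.96


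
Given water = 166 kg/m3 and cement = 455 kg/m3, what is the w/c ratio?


w/c = water / cement
w/c = 166 / 455 = 0.365

0.365


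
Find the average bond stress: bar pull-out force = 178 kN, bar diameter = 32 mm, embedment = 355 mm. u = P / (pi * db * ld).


u = P / (pi * db * ld)
= 178 * 1000 / (pi * 32 * 355)
= 4.988 MPa

4.988


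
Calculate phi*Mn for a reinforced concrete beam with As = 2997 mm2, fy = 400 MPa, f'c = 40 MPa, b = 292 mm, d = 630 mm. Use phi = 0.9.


a = As * fy / (0.85 * f'c * b)
= 2997 * 400 / (0.85 * 40 * 292)
= 120.7494 mm
Mn = As * fy * (d - a/2) / 10^6
= 682.8668 kN-m
phi*Mn = 0.9 * 682.8668 = 614.58 kN-m

614.58


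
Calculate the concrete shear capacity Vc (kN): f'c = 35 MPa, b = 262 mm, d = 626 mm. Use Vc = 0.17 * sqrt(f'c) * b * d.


Vc = 0.17 * sqrt(35) * 262 * 626 / 1000
= 164.95 kN

164.95


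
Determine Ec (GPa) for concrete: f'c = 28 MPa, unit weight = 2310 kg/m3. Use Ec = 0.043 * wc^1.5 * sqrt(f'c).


Ec = 0.043 * 2310^1.5 * sqrt(28) / 1000
= 25.26 GPa

25.26


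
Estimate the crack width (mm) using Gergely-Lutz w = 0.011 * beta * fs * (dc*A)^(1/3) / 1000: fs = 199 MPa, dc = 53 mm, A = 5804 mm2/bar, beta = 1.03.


w = 0.011 * beta * fs * (dc * A)^(1/3) / 1000
= 0.011 * 1.03 * 199 * (53 * 5804)^(1/3) / 1000
= 0.152 mm

0.152


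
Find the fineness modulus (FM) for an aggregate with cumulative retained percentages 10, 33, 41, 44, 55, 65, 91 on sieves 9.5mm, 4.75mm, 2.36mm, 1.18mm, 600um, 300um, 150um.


FM = sum(cumulative % retained) / 100
= 339 / 100
= 3.39

3.39


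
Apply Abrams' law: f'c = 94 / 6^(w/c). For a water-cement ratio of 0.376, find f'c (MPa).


f'c = 94 / 6^0.376
= 94 / 1.961
= 47.92 MPa

47.92


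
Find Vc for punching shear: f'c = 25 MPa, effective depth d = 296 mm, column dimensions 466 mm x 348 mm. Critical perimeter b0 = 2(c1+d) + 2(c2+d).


b0 = 2*(466 + 296) + 2*(348 + 296) = 2812 mm
Vc = 0.33 * sqrt(25) * 2812 * 296 / 1000
= 1373.38 kN

1373.38


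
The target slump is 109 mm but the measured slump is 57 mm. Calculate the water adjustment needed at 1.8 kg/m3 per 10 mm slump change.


Difference = 109 - 57 = 52 mm
Water adjustment = 52 * 1.8 / 10 = 9.4 kg/m3

9.4


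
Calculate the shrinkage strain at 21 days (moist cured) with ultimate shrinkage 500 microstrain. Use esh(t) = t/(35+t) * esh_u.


esh(21) = 21 / (35 + 21) * 500
= 21 / 56 * 500
= 187.5 microstrain

187.5


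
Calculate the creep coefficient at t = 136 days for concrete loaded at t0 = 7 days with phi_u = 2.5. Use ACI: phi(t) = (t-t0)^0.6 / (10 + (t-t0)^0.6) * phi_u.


dt = 136 - 7 = 129
phi = 129^0.6 / (10 + 129^0.6) * 2.5
= 1.622

1.622


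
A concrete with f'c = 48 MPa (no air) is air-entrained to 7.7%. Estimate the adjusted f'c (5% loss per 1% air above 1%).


Strength loss = (7.7 - 1) * 5 = 33.5%
f'c = 48 * (1 - 33.5/100)
= 31.92 MPa

31.92


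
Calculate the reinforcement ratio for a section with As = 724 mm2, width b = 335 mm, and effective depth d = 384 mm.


rho = As / (b * d)
= 724 / (335 * 384)
= 0.0056

0.0056


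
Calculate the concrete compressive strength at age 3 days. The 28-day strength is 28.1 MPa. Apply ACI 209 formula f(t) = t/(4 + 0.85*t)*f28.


f(3) = 3 / (4 + 0.85 * 3) * 28.1
= 3 / 6.55 * 28.1
= 12.87 MPa

12.87


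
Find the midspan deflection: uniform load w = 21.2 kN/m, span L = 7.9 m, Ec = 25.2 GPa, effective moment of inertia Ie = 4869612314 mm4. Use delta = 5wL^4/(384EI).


Convert: L = 7.9 m = 7900 mm, Ec = 25.2 GPa = 25200 MPa
delta = 5 * 21.2 * 7900^4 / (384 * 25200 * 4869612314)
= 8.76 mm

8.76


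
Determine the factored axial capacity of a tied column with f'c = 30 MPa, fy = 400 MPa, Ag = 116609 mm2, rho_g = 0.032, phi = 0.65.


Ast = rho * Ag = 0.032 * 116609 = 3731.488 mm2
phi*Pn = 0.65 * 0.80 * (0.85 * 30 * (116609 - 3731.488) + 400 * 3731.488) / 1000
= 2272.91 kN

2272.91


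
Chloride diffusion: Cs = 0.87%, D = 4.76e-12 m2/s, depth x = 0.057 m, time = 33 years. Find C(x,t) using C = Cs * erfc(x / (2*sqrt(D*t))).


t_seconds = 33 * 365.25 * 24 * 3600 = 1041400800.0 s
arg = 0.057 / (2 * sqrt(4.76e-12 * 1041400800.0))
= 0.4048
erfc(0.4048) = 0.567
C = 0.87 * 0.567 = 0.4933%

0.4933


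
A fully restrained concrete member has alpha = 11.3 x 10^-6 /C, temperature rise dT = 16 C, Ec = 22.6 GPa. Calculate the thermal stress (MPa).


sigma = alpha * dT * Ec
= 11.3e-6 * 16 * 22.6 * 1000
= 4.086 MPa

4.086


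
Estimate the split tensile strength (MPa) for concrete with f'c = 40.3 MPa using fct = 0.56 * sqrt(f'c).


fct = 0.56 * sqrt(40.3)
= 0.56 * 6.348
= 3.555 MPa

3.555


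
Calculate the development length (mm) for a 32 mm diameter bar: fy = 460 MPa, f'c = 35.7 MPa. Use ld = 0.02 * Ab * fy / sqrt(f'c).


Ab = pi * 32^2 / 4 = 804.248 mm2
ld = 0.02 * 804.248 * 460 / sqrt(35.7)
= 1238.4 mm

1238.4


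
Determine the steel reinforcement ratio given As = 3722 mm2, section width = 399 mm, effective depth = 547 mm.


rho = As / (b * d)
= 3722 / (399 * 547)
= 0.0171

0.0171


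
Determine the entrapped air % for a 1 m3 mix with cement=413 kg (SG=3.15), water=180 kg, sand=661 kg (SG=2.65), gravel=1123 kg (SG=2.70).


Vol cement = 413 / (3.15 * 1000) = 0.131111 m3
Vol water = 180 / 1000 = 0.18 m3
Vol sand = 661 / (2.65 * 1000) = 0.249434 m3
Vol gravel = 1123 / (2.70 * 1000) = 0.415926 m3
Total solid + water volume = 0.976471 m3
Air = (1 - 0.976471) * 100 = 2.35%

2.35


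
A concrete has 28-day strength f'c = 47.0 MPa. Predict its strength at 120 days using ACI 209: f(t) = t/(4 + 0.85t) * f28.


f(120) = 120 / (4 + 0.85 * 120) * 47.0
= 120 / 106.0 * 47.0
= 53.21 MPa

53.21


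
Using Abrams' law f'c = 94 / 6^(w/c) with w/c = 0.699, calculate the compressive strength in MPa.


f'c = 94 / 6^0.699
= 94 / 3.499
= 26.87 MPa

26.87


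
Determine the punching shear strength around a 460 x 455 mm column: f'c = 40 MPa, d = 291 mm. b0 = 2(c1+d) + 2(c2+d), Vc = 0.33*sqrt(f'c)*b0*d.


b0 = 2*(460 + 291) + 2*(455 + 291) = 2994 mm
Vc = 0.33 * sqrt(40) * 2994 * 291 / 1000
= 1818.4 kN

1818.4


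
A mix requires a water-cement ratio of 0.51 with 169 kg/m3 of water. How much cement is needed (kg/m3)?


Cement = water / (w/c)
= 169 / 0.51
= 331.4 kg/m3

331.4


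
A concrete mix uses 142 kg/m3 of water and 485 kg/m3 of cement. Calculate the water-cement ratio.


w/c = water / cement
w/c = 142 / 485 = 0.293

0.293


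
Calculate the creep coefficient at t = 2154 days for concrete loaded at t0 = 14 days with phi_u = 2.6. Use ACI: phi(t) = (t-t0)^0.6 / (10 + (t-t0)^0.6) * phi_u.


dt = 2154 - 14 = 2140
phi = 2140^0.6 / (10 + 2140^0.6) * 2.6
= 2.363

2.363


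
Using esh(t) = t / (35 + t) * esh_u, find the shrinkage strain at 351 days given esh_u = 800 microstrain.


esh(351) = 351 / (35 + 351) * 800
= 351 / 386 * 800
= 727.5 microstrain

727.5


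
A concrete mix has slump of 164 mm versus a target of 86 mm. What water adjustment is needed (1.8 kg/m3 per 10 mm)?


Difference = 86 - 164 = -78 mm
Water adjustment = -78 * 1.8 / 10 = -14.0 kg/m3

-14.0


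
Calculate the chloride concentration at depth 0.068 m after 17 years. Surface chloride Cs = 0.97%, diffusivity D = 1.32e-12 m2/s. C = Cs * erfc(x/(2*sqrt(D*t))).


t_seconds = 17 * 365.25 * 24 * 3600 = 536479200.0 s
arg = 0.068 / (2 * sqrt(1.32e-12 * 536479200.0))
= 1.2777
erfc(1.2777) = 0.0708
C = 0.97 * 0.0708 = 0.0687%

0.0687


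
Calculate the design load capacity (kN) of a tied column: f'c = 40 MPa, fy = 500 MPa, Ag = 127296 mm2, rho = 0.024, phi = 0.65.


Ast = rho * Ag = 0.024 * 127296 = 3055.104 mm2
phi*Pn = 0.65 * 0.80 * (0.85 * 40 * (127296 - 3055.104) + 500 * 3055.104) / 1000
= 2990.91 kN

2990.91


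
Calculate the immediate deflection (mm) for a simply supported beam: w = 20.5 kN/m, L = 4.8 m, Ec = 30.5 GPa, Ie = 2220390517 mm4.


Convert: L = 4.8 m = 4800 mm, Ec = 30.5 GPa = 30500 MPa
delta = 5 * 20.5 * 4800^4 / (384 * 30500 * 2220390517)
= 2.09 mm

2.09


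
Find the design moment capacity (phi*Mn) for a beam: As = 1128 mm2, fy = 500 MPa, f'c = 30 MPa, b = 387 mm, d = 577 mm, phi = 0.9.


a = As * fy / (0.85 * f'c * b)
= 1128 * 500 / (0.85 * 30 * 387)
= 57.1515 mm
Mn = As * fy * (d - a/2) / 10^6
= 309.3113 kN-m
phi*Mn = 0.9 * 309.3113 = 278.38 kN-m

278.38


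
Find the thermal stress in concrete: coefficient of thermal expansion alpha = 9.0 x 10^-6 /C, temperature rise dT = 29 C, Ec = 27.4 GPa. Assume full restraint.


sigma = alpha * dT * Ec
= 9.0e-6 * 29 * 27.4 * 1000
= 7.151 MPa

7.151


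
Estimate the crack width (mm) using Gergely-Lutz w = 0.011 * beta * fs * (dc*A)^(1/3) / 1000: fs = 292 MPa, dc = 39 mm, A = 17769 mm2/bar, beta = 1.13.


w = 0.011 * beta * fs * (dc * A)^(1/3) / 1000
= 0.011 * 1.13 * 292 * (39 * 17769)^(1/3) / 1000
= 0.321 mm

0.321


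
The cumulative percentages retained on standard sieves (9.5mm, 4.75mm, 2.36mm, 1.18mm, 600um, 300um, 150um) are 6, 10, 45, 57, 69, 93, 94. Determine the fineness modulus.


FM = sum(cumulative % retained) / 100
= 374 / 100
= 3.74

3.74


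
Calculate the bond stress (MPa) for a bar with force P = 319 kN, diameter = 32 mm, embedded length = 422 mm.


u = P / (pi * db * ld)
= 319 * 1000 / (pi * 32 * 422)
= 7.519 MPa

7.519


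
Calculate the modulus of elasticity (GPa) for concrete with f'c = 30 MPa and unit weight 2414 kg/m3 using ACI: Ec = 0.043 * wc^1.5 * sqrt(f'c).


Ec = 0.043 * 2414^1.5 * sqrt(30) / 1000
= 27.93 GPa

27.93


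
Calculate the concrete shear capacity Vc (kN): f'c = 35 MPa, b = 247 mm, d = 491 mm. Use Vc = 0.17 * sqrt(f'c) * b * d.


Vc = 0.17 * sqrt(35) * 247 * 491 / 1000
= 121.97 kN

121.97


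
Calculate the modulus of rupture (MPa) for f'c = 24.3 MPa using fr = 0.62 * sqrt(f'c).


fr = 0.62 * sqrt(24.3)
= 3.056 MPa

3.056


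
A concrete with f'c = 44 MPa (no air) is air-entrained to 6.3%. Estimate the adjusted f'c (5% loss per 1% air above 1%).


Strength loss = (6.3 - 1) * 5 = 26.5%
f'c = 44 * (1 - 26.5/100)
= 32.34 MPa

32.34


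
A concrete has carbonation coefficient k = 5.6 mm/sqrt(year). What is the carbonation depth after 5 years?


depth = k * sqrt(t)
= 5.6 * sqrt(5)
= 12.52 mm

12.52


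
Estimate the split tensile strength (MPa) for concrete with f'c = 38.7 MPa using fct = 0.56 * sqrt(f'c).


fct = 0.56 * sqrt(38.7)
= 0.56 * 6.221
= 3.484 MPa

3.484


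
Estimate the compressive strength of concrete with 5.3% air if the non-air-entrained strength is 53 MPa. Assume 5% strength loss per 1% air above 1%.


Strength loss = (5.3 - 1) * 5 = 21.5%
f'c = 53 * (1 - 21.5/100)
= 41.61 MPa

41.61


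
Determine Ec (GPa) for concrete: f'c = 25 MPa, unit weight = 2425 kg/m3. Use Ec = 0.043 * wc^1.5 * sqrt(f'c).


Ec = 0.043 * 2425^1.5 * sqrt(25) / 1000
= 25.67 GPa

25.67


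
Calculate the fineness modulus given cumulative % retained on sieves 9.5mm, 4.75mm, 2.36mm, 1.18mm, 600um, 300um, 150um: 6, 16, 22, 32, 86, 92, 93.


FM = sum(cumulative % retained) / 100
= 347 / 100
= 3.47

3.47


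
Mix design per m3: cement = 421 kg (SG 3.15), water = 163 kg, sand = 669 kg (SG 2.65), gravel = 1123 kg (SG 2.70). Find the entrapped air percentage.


Vol cement = 421 / (3.15 * 1000) = 0.133651 m3
Vol water = 163 / 1000 = 0.163 m3
Vol sand = 669 / (2.65 * 1000) = 0.252453 m3
Vol gravel = 1123 / (2.70 * 1000) = 0.415926 m3
Total solid + water volume = 0.96503 m3
Air = (1 - 0.96503) * 100 = 3.5%

3.5


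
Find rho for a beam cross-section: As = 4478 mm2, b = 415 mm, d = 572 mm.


rho = As / (b * d)
= 4478 / (415 * 572)
= 0.0189

0.0189


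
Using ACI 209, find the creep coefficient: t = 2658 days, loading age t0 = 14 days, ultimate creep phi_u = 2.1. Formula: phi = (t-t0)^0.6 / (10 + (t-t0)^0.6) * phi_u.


dt = 2658 - 14 = 2644
phi = 2644^0.6 / (10 + 2644^0.6) * 2.1
= 1.929

1.929


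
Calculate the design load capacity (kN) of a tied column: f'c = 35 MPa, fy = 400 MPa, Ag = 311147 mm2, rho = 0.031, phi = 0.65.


Ast = rho * Ag = 0.031 * 311147 = 9645.557 mm2
phi*Pn = 0.65 * 0.80 * (0.85 * 35 * (311147 - 9645.557) + 400 * 9645.557) / 1000
= 6670.5 kN

6670.5


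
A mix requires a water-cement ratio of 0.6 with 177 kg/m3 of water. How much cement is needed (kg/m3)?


Cement = water / (w/c)
= 177 / 0.6
= 295.0 kg/m3

295.0


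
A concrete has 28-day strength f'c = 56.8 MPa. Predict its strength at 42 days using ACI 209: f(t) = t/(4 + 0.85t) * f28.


f(42) = 42 / (4 + 0.85 * 42) * 56.8
= 42 / 39.7 * 56.8
= 60.09 MPa

60.09


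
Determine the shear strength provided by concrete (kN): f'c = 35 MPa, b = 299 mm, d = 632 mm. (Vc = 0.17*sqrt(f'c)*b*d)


Vc = 0.17 * sqrt(35) * 299 * 632 / 1000
= 190.05 kN

190.05


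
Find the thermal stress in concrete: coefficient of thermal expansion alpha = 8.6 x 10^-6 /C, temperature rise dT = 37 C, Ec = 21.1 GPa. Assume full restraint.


sigma = alpha * dT * Ec
= 8.6e-6 * 37 * 21.1 * 1000
= 6.714 MPa

6.714


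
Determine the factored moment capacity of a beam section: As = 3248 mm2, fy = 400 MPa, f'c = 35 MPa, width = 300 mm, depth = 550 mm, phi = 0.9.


a = As * fy / (0.85 * f'c * b)
= 3248 * 400 / (0.85 * 35 * 300)
= 145.5686 mm
Mn = As * fy * (d - a/2) / 10^6
= 619.9986 kN-m
phi*Mn = 0.9 * 619.9986 = 558.0 kN-m

558.0


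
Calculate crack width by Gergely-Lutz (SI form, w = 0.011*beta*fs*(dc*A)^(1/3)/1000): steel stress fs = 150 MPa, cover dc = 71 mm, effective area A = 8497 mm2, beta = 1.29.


w = 0.011 * beta * fs * (dc * A)^(1/3) / 1000
= 0.011 * 1.29 * 150 * (71 * 8497)^(1/3) / 1000
= 0.18 mm

0.18


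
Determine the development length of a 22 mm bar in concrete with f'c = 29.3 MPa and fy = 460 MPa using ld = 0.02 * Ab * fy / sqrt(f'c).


Ab = pi * 22^2 / 4 = 380.133 mm2
ld = 0.02 * 380.133 * 460 / sqrt(29.3)
= 646.1 mm

646.1


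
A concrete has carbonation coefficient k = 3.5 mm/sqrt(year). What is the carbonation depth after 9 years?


depth = k * sqrt(t)
= 3.5 * sqrt(9)
= 10.5 mm

10.5


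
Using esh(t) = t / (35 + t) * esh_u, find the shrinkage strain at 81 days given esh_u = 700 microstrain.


esh(81) = 81 / (35 + 81) * 700
= 81 / 116 * 700
= 488.8 microstrain

488.8


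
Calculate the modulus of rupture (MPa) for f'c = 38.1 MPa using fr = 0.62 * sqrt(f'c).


fr = 0.62 * sqrt(38.1)
= 3.827 MPa

3.827


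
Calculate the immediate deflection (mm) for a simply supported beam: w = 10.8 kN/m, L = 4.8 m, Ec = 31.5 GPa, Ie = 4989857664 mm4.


Convert: L = 4.8 m = 4800 mm, Ec = 31.5 GPa = 31500 MPa
delta = 5 * 10.8 * 4800^4 / (384 * 31500 * 4989857664)
= 0.47 mm

0.47


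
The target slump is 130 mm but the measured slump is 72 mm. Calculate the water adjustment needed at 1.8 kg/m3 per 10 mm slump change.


Difference = 130 - 72 = 58 mm
Water adjustment = 58 * 1.8 / 10 = 10.4 kg/m3

10.4


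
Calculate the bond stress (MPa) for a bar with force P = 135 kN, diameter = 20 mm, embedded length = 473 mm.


u = P / (pi * db * ld)
= 135 * 1000 / (pi * 20 * 473)
= 4.542 MPa

4.542


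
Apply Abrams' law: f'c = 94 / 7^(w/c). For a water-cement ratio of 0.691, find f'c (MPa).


f'c = 94 / 7^0.691
= 94 / 3.837
= 24.5 MPa

24.5


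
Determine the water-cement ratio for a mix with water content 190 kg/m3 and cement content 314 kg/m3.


w/c = water / cement
w/c = 190 / 314 = 0.605

0.605


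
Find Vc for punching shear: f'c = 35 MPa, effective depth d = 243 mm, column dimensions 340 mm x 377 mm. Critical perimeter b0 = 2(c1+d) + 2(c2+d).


b0 = 2*(340 + 243) + 2*(377 + 243) = 2406 mm
Vc = 0.33 * sqrt(35) * 2406 * 243 / 1000
= 1141.43 kN

1141.43


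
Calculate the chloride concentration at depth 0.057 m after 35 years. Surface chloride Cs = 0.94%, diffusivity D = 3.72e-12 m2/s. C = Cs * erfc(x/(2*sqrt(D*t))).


t_seconds = 35 * 365.25 * 24 * 3600 = 1104516000.0 s
arg = 0.057 / (2 * sqrt(3.72e-12 * 1104516000.0))
= 0.4446
erfc(0.4446) = 0.5295
C = 0.94 * 0.5295 = 0.4977%

0.4977


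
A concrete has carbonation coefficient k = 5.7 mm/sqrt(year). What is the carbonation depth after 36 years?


depth = k * sqrt(t)
= 5.7 * sqrt(36)
= 34.2 mm

34.2


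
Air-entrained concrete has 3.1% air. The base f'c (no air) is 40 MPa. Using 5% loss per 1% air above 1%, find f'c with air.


Strength loss = (3.1 - 1) * 5 = 10.5%
f'c = 40 * (1 - 10.5/100)
= 35.8 MPa

35.8


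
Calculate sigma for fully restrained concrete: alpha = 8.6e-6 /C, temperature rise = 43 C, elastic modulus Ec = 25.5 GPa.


sigma = alpha * dT * Ec
= 8.6e-6 * 43 * 25.5 * 1000
= 9.43 MPa

9.43


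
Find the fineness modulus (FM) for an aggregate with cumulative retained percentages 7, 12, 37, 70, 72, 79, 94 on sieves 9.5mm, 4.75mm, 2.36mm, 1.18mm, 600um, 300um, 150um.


FM = sum(cumulative % retained) / 100
= 371 / 100
= 3.71

3.71


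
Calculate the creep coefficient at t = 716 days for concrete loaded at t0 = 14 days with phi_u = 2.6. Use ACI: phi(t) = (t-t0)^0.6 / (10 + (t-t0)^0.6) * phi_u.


dt = 716 - 14 = 702
phi = 702^0.6 / (10 + 702^0.6) * 2.6
= 2.174

2.174


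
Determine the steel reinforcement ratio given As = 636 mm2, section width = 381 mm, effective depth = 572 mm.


rho = As / (b * d)
= 636 / (381 * 572)
= 0.0029

0.0029


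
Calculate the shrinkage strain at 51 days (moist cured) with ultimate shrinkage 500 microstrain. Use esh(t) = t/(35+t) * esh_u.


esh(51) = 51 / (35 + 51) * 500
= 51 / 86 * 500
= 296.5 microstrain

296.5


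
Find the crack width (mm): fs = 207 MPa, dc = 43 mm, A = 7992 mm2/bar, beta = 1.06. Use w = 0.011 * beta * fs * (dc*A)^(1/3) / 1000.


w = 0.011 * beta * fs * (dc * A)^(1/3) / 1000
= 0.011 * 1.06 * 207 * (43 * 7992)^(1/3) / 1000
= 0.169 mm

0.169


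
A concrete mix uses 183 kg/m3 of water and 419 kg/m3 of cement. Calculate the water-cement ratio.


w/c = water / cement
w/c = 183 / 419 = 0.437

0.437


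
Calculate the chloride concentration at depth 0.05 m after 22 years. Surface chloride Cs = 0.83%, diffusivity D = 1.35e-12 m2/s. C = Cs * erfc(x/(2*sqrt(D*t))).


t_seconds = 22 * 365.25 * 24 * 3600 = 694267200.0 s
arg = 0.05 / (2 * sqrt(1.35e-12 * 694267200.0))
= 0.8166
erfc(0.8166) = 0.2482
C = 0.83 * 0.2482 = 0.206%

0.206


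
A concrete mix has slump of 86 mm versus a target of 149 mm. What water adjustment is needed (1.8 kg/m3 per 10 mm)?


Difference = 149 - 86 = 63 mm
Water adjustment = 63 * 1.8 / 10 = 11.3 kg/m3

11.3


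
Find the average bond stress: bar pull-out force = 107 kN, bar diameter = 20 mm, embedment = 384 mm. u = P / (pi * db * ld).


u = P / (pi * db * ld)
= 107 * 1000 / (pi * 20 * 384)
= 4.435 MPa

4.435


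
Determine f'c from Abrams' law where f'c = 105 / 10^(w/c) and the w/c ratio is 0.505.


f'c = 105 / 10^0.505
= 105 / 3.199
= 32.82 MPa

32.82


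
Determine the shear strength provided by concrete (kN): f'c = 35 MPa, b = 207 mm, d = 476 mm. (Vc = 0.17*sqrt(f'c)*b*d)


Vc = 0.17 * sqrt(35) * 207 * 476 / 1000
= 99.1 kN

99.1


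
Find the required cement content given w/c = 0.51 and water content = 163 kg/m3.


Cement = water / (w/c)
= 163 / 0.51
= 319.6 kg/m3

319.6


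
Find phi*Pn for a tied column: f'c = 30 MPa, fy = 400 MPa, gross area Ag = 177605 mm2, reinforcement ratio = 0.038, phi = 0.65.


Ast = rho * Ag = 0.038 * 177605 = 6748.99 mm2
phi*Pn = 0.65 * 0.80 * (0.85 * 30 * (177605 - 6748.99) + 400 * 6748.99) / 1000
= 3669.34 kN

3669.34


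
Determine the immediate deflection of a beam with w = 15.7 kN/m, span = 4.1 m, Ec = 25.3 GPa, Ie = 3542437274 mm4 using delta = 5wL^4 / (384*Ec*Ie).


Convert: L = 4.1 m = 4100 mm, Ec = 25.3 GPa = 25300 MPa
delta = 5 * 15.7 * 4100^4 / (384 * 25300 * 3542437274)
= 0.64 mm

0.64


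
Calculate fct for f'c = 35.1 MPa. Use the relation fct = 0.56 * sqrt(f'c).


fct = 0.56 * sqrt(35.1)
= 0.56 * 5.925
= 3.318 MPa

3.318


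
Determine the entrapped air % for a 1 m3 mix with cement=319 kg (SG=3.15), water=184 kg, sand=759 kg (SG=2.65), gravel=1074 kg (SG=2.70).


Vol cement = 319 / (3.15 * 1000) = 0.10127 m3
Vol water = 184 / 1000 = 0.184 m3
Vol sand = 759 / (2.65 * 1000) = 0.286415 m3
Vol gravel = 1074 / (2.70 * 1000) = 0.397778 m3
Total solid + water volume = 0.969463 m3
Air = (1 - 0.969463) * 100 = 3.05%

3.05


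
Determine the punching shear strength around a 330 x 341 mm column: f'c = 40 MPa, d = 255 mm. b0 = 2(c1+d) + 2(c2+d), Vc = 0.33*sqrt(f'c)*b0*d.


b0 = 2*(330 + 255) + 2*(341 + 255) = 2362 mm
Vc = 0.33 * sqrt(40) * 2362 * 255 / 1000
= 1257.08 kN

1257.08


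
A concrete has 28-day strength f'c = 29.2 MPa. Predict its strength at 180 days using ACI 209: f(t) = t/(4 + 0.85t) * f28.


f(180) = 180 / (4 + 0.85 * 180) * 29.2
= 180 / 157.0 * 29.2
= 33.48 MPa

33.48


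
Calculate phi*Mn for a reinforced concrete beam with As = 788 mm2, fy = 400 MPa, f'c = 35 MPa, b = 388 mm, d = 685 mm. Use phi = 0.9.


a = As * fy / (0.85 * f'c * b)
= 788 * 400 / (0.85 * 35 * 388)
= 27.3066 mm
Mn = As * fy * (d - a/2) / 10^6
= 211.6085 kN-m
phi*Mn = 0.9 * 211.6085 = 190.45 kN-m

190.45


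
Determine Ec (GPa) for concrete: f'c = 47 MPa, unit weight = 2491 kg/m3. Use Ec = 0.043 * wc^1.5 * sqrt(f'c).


Ec = 0.043 * 2491^1.5 * sqrt(47) / 1000
= 36.65 GPa

36.65


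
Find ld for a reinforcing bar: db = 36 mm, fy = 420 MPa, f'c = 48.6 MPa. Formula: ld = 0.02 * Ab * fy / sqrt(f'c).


Ab = pi * 36^2 / 4 = 1017.876 mm2
ld = 0.02 * 1017.876 * 420 / sqrt(48.6)
= 1226.5 mm

1226.5


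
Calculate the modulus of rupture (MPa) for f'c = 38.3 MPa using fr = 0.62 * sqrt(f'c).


fr = 0.62 * sqrt(38.3)
= 3.837 MPa

3.837


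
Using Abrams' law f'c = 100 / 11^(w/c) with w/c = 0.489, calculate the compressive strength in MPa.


f'c = 100 / 11^0.489
= 100 / 3.23
= 30.96 MPa

30.96


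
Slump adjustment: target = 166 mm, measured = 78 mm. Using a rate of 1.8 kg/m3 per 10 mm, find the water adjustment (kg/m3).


Difference = 166 - 78 = 88 mm
Water adjustment = 88 * 1.8 / 10 = 15.8 kg/m3

15.8


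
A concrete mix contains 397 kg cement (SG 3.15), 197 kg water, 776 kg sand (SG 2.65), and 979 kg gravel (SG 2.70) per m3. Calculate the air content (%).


Vol cement = 397 / (3.15 * 1000) = 0.126032 m3
Vol water = 197 / 1000 = 0.197 m3
Vol sand = 776 / (2.65 * 1000) = 0.29283 m3
Vol gravel = 979 / (2.70 * 1000) = 0.362593 m3
Total solid + water volume = 0.978455 m3
Air = (1 - 0.978455) * 100 = 2.15%

2.15


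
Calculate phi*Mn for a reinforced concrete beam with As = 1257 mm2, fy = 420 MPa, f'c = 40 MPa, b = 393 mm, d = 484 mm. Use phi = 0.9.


a = As * fy / (0.85 * f'c * b)
= 1257 * 420 / (0.85 * 40 * 393)
= 39.5106 mm
Mn = As * fy * (d - a/2) / 10^6
= 245.0934 kN-m
phi*Mn = 0.9 * 245.0934 = 220.58 kN-m

220.58


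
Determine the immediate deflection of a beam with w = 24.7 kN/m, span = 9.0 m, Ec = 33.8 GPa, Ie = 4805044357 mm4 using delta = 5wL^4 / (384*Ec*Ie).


Convert: L = 9.0 m = 9000 mm, Ec = 33.8 GPa = 33800 MPa
delta = 5 * 24.7 * 9000^4 / (384 * 33800 * 4805044357)
= 12.99 mm

12.99


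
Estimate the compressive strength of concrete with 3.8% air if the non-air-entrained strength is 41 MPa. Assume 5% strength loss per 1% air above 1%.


Strength loss = (3.8 - 1) * 5 = 14.0%
f'c = 41 * (1 - 14.0/100)
= 35.26 MPa

35.26


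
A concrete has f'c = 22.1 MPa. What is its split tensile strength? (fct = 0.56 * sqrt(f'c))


fct = 0.56 * sqrt(22.1)
= 0.56 * 4.701
= 2.633 MPa

2.633


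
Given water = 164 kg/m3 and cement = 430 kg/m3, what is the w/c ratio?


w/c = water / cement
w/c = 164 / 430 = 0.381

0.381


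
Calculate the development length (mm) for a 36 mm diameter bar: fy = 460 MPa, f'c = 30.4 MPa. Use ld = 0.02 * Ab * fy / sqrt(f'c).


Ab = pi * 36^2 / 4 = 1017.876 mm2
ld = 0.02 * 1017.876 * 460 / sqrt(30.4)
= 1698.4 mm

1698.4


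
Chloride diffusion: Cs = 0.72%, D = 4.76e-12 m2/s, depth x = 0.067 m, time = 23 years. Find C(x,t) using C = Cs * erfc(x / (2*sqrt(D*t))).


t_seconds = 23 * 365.25 * 24 * 3600 = 725824800.0 s
arg = 0.067 / (2 * sqrt(4.76e-12 * 725824800.0))
= 0.5699
erfc(0.5699) = 0.4202
C = 0.72 * 0.4202 = 0.3026%

0.3026


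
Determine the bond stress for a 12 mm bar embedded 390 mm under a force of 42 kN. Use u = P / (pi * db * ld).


u = P / (pi * db * ld)
= 42 * 1000 / (pi * 12 * 390)
= 2.857 MPa

2.857


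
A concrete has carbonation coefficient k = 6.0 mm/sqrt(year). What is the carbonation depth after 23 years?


depth = k * sqrt(t)
= 6.0 * sqrt(23)
= 28.77 mm

28.77


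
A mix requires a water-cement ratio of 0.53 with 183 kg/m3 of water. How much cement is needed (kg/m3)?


Cement = water / (w/c)
= 183 / 0.53
= 345.3 kg/m3

345.3


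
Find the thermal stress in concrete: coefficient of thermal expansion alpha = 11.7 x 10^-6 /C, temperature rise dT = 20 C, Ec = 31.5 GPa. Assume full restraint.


sigma = alpha * dT * Ec
= 11.7e-6 * 20 * 31.5 * 1000
= 7.371 MPa

7.371


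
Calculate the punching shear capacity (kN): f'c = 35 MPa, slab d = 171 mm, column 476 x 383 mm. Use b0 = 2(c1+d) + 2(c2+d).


b0 = 2*(476 + 171) + 2*(383 + 171) = 2402 mm
Vc = 0.33 * sqrt(35) * 2402 * 171 / 1000
= 801.89 kN

801.89


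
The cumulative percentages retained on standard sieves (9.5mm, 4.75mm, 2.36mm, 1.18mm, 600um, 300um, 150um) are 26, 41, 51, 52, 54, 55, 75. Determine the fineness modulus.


FM = sum(cumulative % retained) / 100
= 354 / 100
= 3.54

3.54


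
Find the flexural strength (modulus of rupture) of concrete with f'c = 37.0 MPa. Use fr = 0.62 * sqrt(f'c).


fr = 0.62 * sqrt(37.0)
= 3.771 MPa

3.771


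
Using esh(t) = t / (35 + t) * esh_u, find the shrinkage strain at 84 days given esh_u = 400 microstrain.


esh(84) = 84 / (35 + 84) * 400
= 84 / 119 * 400
= 282.4 microstrain

282.4


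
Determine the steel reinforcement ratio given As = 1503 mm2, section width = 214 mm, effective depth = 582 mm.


rho = As / (b * d)
= 1503 / (214 * 582)
= 0.0121

0.0121


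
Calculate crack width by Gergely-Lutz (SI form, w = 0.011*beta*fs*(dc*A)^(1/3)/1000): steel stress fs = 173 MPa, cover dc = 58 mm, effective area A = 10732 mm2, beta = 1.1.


w = 0.011 * beta * fs * (dc * A)^(1/3) / 1000
= 0.011 * 1.1 * 173 * (58 * 10732)^(1/3) / 1000
= 0.179 mm

0.179


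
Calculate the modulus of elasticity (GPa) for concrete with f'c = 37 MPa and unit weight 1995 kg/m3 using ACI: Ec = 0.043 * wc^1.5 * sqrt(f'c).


Ec = 0.043 * 1995^1.5 * sqrt(37) / 1000
= 23.31 GPa

23.31


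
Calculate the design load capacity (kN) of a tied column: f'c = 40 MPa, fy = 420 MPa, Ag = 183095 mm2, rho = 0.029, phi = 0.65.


Ast = rho * Ag = 0.029 * 183095 = 5309.755 mm2
phi*Pn = 0.65 * 0.80 * (0.85 * 40 * (183095 - 5309.755) + 420 * 5309.755) / 1000
= 4302.89 kN

4302.89


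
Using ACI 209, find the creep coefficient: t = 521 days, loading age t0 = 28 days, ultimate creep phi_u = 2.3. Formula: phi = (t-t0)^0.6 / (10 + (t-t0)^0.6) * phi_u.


dt = 521 - 28 = 493
phi = 493^0.6 / (10 + 493^0.6) * 2.3
= 1.851

1.851


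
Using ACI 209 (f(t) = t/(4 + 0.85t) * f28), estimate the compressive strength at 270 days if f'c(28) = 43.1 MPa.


f(270) = 270 / (4 + 0.85 * 270) * 43.1
= 270 / 233.5 * 43.1
= 49.84 MPa

49.84


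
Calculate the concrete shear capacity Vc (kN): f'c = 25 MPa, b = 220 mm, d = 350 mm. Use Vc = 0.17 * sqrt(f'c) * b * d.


Vc = 0.17 * sqrt(25) * 220 * 350 / 1000
= 65.45 kN

65.45


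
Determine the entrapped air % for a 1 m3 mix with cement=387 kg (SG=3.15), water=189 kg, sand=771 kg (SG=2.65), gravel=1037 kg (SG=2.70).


Vol cement = 387 / (3.15 * 1000) = 0.122857 m3
Vol water = 189 / 1000 = 0.189 m3
Vol sand = 771 / (2.65 * 1000) = 0.290943 m3
Vol gravel = 1037 / (2.70 * 1000) = 0.384074 m3
Total solid + water volume = 0.986875 m3
Air = (1 - 0.986875) * 100 = 1.31%

1.31


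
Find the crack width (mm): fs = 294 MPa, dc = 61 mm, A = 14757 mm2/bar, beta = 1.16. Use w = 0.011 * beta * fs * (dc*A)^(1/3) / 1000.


w = 0.011 * beta * fs * (dc * A)^(1/3) / 1000
= 0.011 * 1.16 * 294 * (61 * 14757)^(1/3) / 1000
= 0.362 mm

0.362


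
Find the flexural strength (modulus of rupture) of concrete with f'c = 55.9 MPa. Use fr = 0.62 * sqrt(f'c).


fr = 0.62 * sqrt(55.9)
= 4.636 MPa

4.636


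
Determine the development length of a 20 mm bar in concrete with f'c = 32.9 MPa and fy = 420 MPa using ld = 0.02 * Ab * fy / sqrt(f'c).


Ab = pi * 20^2 / 4 = 314.159 mm2
ld = 0.02 * 314.159 * 420 / sqrt(32.9)
= 460.1 mm

460.1


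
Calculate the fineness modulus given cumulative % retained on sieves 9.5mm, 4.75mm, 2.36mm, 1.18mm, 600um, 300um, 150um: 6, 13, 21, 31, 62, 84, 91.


FM = sum(cumulative % retained) / 100
= 308 / 100
= 3.08

3.08


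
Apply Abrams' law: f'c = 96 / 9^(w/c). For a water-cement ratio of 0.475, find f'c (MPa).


f'c = 96 / 9^0.475
= 96 / 2.84
= 33.81 MPa

33.81


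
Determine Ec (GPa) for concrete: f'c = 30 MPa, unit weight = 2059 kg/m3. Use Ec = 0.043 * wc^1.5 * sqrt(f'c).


Ec = 0.043 * 2059^1.5 * sqrt(30) / 1000
= 22.0 GPa

22.0


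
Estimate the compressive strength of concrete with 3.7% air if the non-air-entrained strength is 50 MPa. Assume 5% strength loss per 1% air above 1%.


Strength loss = (3.7 - 1) * 5 = 13.5%
f'c = 50 * (1 - 13.5/100)
= 43.25 MPa

43.25


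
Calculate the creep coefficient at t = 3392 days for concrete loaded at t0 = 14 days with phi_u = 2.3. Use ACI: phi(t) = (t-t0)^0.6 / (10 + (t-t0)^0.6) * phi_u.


dt = 3392 - 14 = 3378
phi = 3378^0.6 / (10 + 3378^0.6) * 2.3
= 2.137

2.137


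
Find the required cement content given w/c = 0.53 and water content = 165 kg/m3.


Cement = water / (w/c)
= 165 / 0.53
= 311.3 kg/m3

311.3


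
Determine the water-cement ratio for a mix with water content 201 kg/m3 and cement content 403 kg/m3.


w/c = water / cement
w/c = 201 / 403 = 0.499

0.499


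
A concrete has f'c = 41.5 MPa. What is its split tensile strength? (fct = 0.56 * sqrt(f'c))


fct = 0.56 * sqrt(41.5)
= 0.56 * 6.442
= 3.608 MPa

3.608


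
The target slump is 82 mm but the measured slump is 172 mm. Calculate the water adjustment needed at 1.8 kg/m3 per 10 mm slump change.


Difference = 82 - 172 = -90 mm
Water adjustment = -90 * 1.8 / 10 = -16.2 kg/m3

-16.2


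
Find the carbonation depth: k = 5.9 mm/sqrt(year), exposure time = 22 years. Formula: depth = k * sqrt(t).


depth = k * sqrt(t)
= 5.9 * sqrt(22)
= 27.67 mm

27.67


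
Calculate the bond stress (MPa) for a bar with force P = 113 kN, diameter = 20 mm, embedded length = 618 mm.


u = P / (pi * db * ld)
= 113 * 1000 / (pi * 20 * 618)
= 2.91 MPa

2.91


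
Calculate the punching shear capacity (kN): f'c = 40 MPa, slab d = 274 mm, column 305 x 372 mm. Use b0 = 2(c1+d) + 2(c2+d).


b0 = 2*(305 + 274) + 2*(372 + 274) = 2450 mm
Vc = 0.33 * sqrt(40) * 2450 * 274 / 1000
= 1401.07 kN

1401.07


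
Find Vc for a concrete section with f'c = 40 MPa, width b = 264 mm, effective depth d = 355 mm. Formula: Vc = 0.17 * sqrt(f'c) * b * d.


Vc = 0.17 * sqrt(40) * 264 * 355 / 1000
= 100.77 kN

100.77


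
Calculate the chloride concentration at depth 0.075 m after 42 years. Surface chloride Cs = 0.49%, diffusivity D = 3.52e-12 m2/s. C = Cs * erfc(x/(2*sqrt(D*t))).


t_seconds = 42 * 365.25 * 24 * 3600 = 1325419200.0 s
arg = 0.075 / (2 * sqrt(3.52e-12 * 1325419200.0))
= 0.549
erfc(0.549) = 0.4375
C = 0.49 * 0.4375 = 0.2144%

0.2144


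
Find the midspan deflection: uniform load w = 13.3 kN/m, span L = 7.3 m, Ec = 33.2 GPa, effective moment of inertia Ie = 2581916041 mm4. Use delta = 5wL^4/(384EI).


Convert: L = 7.3 m = 7300 mm, Ec = 33.2 GPa = 33200 MPa
delta = 5 * 13.3 * 7300^4 / (384 * 33200 * 2581916041)
= 5.74 mm

5.74


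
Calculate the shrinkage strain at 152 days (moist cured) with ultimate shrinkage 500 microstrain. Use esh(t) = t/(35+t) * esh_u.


esh(152) = 152 / (35 + 152) * 500
= 152 / 187 * 500
= 406.4 microstrain

406.4


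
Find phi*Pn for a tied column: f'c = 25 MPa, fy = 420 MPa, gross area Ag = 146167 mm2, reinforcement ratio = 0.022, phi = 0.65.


Ast = rho * Ag = 0.022 * 146167 = 3215.674 mm2
phi*Pn = 0.65 * 0.80 * (0.85 * 25 * (146167 - 3215.674) + 420 * 3215.674) / 1000
= 2281.92 kN

2281.92


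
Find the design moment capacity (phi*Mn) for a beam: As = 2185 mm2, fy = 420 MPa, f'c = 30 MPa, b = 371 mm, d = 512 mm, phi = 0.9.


a = As * fy / (0.85 * f'c * b)
= 2185 * 420 / (0.85 * 30 * 371)
= 97.0033 mm
Mn = As * fy * (d - a/2) / 10^6
= 425.3524 kN-m
phi*Mn = 0.9 * 425.3524 = 382.82 kN-m

382.82


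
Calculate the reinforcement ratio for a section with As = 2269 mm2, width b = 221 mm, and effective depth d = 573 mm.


rho = As / (b * d)
= 2269 / (221 * 573)
= 0.0179

0.0179


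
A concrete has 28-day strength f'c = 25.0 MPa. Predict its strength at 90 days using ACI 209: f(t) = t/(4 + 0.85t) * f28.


f(90) = 90 / (4 + 0.85 * 90) * 25.0
= 90 / 80.5 * 25.0
= 27.95 MPa

27.95


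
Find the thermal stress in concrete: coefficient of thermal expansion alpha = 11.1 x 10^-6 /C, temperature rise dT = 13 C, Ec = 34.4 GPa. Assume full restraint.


sigma = alpha * dT * Ec
= 11.1e-6 * 13 * 34.4 * 1000
= 4.964 MPa

4.964


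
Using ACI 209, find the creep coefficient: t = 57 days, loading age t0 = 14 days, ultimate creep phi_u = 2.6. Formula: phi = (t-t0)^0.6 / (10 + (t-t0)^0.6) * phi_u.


dt = 57 - 14 = 43
phi = 43^0.6 / (10 + 43^0.6) * 2.6
= 1.27

1.27


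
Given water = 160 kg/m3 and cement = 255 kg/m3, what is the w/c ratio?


w/c = water / cement
w/c = 160 / 255 = 0.627

0.627


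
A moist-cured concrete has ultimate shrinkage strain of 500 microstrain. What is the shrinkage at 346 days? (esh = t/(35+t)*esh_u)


esh(346) = 346 / (35 + 346) * 500
= 346 / 381 * 500
= 454.1 microstrain

454.1


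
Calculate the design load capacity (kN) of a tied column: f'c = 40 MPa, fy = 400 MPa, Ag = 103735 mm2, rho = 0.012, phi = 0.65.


Ast = rho * Ag = 0.012 * 103735 = 1244.82 mm2
phi*Pn = 0.65 * 0.80 * (0.85 * 40 * (103735 - 1244.82) + 400 * 1244.82) / 1000
= 2070.95 kN

2070.95


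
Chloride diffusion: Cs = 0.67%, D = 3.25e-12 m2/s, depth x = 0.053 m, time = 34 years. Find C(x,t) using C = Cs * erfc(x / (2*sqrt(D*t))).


t_seconds = 34 * 365.25 * 24 * 3600 = 1072958400.0 s
arg = 0.053 / (2 * sqrt(3.25e-12 * 1072958400.0))
= 0.4488
erfc(0.4488) = 0.5257
C = 0.67 * 0.5257 = 0.3522%

0.3522


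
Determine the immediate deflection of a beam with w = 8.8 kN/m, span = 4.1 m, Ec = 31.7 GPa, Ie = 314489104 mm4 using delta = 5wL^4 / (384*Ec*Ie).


Convert: L = 4.1 m = 4100 mm, Ec = 31.7 GPa = 31700 MPa
delta = 5 * 8.8 * 4100^4 / (384 * 31700 * 314489104)
= 3.25 mm

3.25


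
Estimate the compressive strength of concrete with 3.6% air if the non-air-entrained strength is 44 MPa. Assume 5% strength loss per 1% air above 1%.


Strength loss = (3.6 - 1) * 5 = 13.0%
f'c = 44 * (1 - 13.0/100)
= 38.28 MPa

38.28


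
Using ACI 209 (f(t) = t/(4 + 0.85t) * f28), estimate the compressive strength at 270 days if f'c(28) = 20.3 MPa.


f(270) = 270 / (4 + 0.85 * 270) * 20.3
= 270 / 233.5 * 20.3
= 23.47 MPa

23.47


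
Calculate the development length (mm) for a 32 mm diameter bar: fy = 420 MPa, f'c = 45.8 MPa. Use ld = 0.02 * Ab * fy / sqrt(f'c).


Ab = pi * 32^2 / 4 = 804.248 mm2
ld = 0.02 * 804.248 * 420 / sqrt(45.8)
= 998.2 mm

998.2


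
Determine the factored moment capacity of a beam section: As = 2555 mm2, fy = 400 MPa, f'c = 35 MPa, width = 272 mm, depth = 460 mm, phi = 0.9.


a = As * fy / (0.85 * f'c * b)
= 2555 * 400 / (0.85 * 35 * 272)
= 126.2976 mm
Mn = As * fy * (d - a/2) / 10^6
= 405.5819 kN-m
phi*Mn = 0.9 * 405.5819 = 365.02 kN-m

365.02


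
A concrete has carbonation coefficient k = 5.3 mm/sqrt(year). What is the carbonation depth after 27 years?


depth = k * sqrt(t)
= 5.3 * sqrt(27)
= 27.54 mm

27.54


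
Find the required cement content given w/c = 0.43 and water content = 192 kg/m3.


Cement = water / (w/c)
= 192 / 0.43
= 446.5 kg/m3

446.5


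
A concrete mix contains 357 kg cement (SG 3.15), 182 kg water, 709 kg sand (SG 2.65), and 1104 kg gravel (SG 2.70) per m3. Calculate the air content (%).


Vol cement = 357 / (3.15 * 1000) = 0.113333 m3
Vol water = 182 / 1000 = 0.182 m3
Vol sand = 709 / (2.65 * 1000) = 0.267547 m3
Vol gravel = 1104 / (2.70 * 1000) = 0.408889 m3
Total solid + water volume = 0.971769 m3
Air = (1 - 0.971769) * 100 = 2.82%

2.82


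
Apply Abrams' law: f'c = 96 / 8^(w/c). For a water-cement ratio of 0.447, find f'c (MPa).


f'c = 96 / 8^0.447
= 96 / 2.533
= 37.9 MPa

37.9


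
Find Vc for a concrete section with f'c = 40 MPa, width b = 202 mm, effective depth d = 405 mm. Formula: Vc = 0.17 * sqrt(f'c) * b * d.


Vc = 0.17 * sqrt(40) * 202 * 405 / 1000
= 87.96 kN

87.96


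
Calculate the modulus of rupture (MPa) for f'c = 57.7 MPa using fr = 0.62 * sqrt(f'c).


fr = 0.62 * sqrt(57.7)
= 4.71 MPa

4.71


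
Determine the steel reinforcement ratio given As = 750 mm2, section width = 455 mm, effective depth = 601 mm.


rho = As / (b * d)
= 750 / (455 * 601)
= 0.0027

0.0027


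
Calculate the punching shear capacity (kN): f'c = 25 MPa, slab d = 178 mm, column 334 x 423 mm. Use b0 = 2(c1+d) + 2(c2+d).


b0 = 2*(334 + 178) + 2*(423 + 178) = 2226 mm
Vc = 0.33 * sqrt(25) * 2226 * 178 / 1000
= 653.78 kN

653.78


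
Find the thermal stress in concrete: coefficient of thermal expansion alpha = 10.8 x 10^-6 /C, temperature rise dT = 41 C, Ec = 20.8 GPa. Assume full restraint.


sigma = alpha * dT * Ec
= 10.8e-6 * 41 * 20.8 * 1000
= 9.21 MPa

9.21


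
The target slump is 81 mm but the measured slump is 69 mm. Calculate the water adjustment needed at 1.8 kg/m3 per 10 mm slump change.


Difference = 81 - 69 = 12 mm
Water adjustment = 12 * 1.8 / 10 = 2.2 kg/m3

2.2


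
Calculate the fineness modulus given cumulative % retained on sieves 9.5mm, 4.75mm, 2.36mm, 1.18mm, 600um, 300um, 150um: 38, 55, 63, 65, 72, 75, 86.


FM = sum(cumulative % retained) / 100
= 454 / 100
= 4.54

4.54
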